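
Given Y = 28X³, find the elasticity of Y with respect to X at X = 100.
Elasticity = 3

Elasticity = (dY/dX) · (X/Y)

dY/dX = 84·X²
At X = 100: dY/dX = 840000, Y = 28000000

Elasticity = 840000 · (100 / 28000000) = 3

Interpretation: for a small percentage change in X, the percentage change in Y is approximately 3.00 times as large.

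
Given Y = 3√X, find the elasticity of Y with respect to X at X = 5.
Elasticity = 1/2

Elasticity = (dY/dX) · (X/Y)

dY/dX = 3/(2·√X)
At X = 5: dY/dX = 3·√5/10, Y = 3·√5

Elasticity = (3·√5/10) · (5 / (3·√5)) = 1/2

Interpretation: for a small percentage change in X, the percentage change in Y is approximately 0.50 times as large.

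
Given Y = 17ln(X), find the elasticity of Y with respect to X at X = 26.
Elasticity = 1/ln(26) ≈ 0.3069

Elasticity = (dY/dX) · (X/Y)

dY/dX = 17/X
At X = 26: dY/dX = 17/26, Y = 17·ln(26)

Elasticity = (17/26) · (26 / (17·ln(26))) = 1/ln(26) ≈ 0.3069

Interpretation: for a small percentage change in X, the percentage change in Y is approximately 0.31 times as large.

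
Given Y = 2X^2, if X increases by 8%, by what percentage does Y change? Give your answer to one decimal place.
16.6%

For Y = 2X^2:
If X → X(1 + 0.08)
Then Y → Y · (1 + 0.08)^2
     = Y · 1.1664

Percentage change = ((1 + 0.08)^2 − 1) × 100% ≈ 16.6%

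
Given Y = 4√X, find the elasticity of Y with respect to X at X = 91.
Elasticity = 1/2

Elasticity = (dY/dX) · (X/Y)

dY/dX = 2/√X
At X = 91: dY/dX = 2·√91/91, Y = 4·√91

Elasticity = (2·√91/91) · (91 / (4·√91)) = 1/2

Interpretation: for a small percentage change in X, the percentage change in Y is approximately 0.50 times as large.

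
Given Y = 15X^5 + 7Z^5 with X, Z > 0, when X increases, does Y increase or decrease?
Y increases

Taking the partial derivative:
∂Y/∂X = 75X^4

∂Y/∂X = 75X^4 > 0 (assuming positive values)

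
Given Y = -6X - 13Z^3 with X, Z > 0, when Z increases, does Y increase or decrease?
Y decreases

Taking the partial derivative:
∂Y/∂Z = -39Z^2

∂Y/∂Z = -39Z^2 < 0 (assuming positive values)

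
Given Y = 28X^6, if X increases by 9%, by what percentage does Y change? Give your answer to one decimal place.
67.7%

For Y = 28X^6:
If X → X(1 + 0.09)
Then Y → Y · (1 + 0.09)^6
     ≈ Y · 1.6771

Percentage change = ((1 + 0.09)^6 − 1) × 100% ≈ 67.7%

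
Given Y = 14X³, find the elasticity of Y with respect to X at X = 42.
Elasticity = 3

Elasticity = (dY/dX) · (X/Y)

dY/dX = 42·X²
At X = 42: dY/dX = 74088, Y = 1037232

Elasticity = 74088 · (42 / 1037232) = 3

Interpretation: for a small percentage change in X, the percentage change in Y is approximately 3.00 times as large.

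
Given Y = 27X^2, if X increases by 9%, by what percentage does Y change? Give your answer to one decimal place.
18.8%

For Y = 27X^2:
If X → X(1 + 0.09)
Then Y → Y · (1 + 0.09)^2
     = Y · 1.1881

Percentage change = ((1 + 0.09)^2 − 1) × 100% ≈ 18.8%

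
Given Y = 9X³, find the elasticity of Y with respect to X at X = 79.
Elasticity = 3

Elasticity = (dY/dX) · (X/Y)

dY/dX = 27·X²
At X = 79: dY/dX = 168507, Y = 4437351

Elasticity = 168507 · (79 / 4437351) = 3

Interpretation: for a small percentage change in X, the percentage change in Y is approximately 3.00 times as large.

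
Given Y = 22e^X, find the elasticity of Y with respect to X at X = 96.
Elasticity = 96

Elasticity = (dY/dX) · (X/Y)

dY/dX = 22·e^X
At X = 96: dY/dX = 22·e^96, Y = 22·e^96

Elasticity = (22·e^96) · (96 / (22·e^96)) = 96

Interpretation: for a small percentage change in X, the percentage change in Y is approximately 96.00 times as large.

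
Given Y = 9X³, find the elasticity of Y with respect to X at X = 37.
Elasticity = 3

Elasticity = (dY/dX) · (X/Y)

dY/dX = 27·X²
At X = 37: dY/dX = 36963, Y = 455877

Elasticity = 36963 · (37 / 455877) = 3

Interpretation: for a small percentage change in X, the percentage change in Y is approximately 3.00 times as large.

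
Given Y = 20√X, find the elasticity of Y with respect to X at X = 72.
Elasticity = 1/2

Elasticity = (dY/dX) · (X/Y)

dY/dX = 10/√X
At X = 72: dY/dX = 5·√2/6, Y = 120·√2

Elasticity = (5·√2/6) · (72 / (120·√2)) = 1/2

Interpretation: for a small percentage change in X, the percentage change in Y is approximately 0.50 times as large.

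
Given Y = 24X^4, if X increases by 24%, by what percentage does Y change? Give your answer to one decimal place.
136.4%

For Y = 24X^4:
If X → X(1 + 0.24)
Then Y → Y · (1 + 0.24)^4
     ≈ Y · 2.3642

Percentage change = ((1 + 0.24)^4 − 1) × 100% ≈ 136.4%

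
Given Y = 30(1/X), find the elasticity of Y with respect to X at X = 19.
Elasticity = -1

Elasticity = (dY/dX) · (X/Y)

dY/dX = -30/X²
At X = 19: dY/dX = -30/361, Y = 30/19

Elasticity = (-30/361) · (19 / (30/19)) = -1

Interpretation: for a small percentage change in X, the percentage change in Y is approximately -1.00 times as large.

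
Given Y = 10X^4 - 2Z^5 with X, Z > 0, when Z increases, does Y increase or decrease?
Y decreases

Taking the partial derivative:
∂Y/∂Z = -10Z^4

∂Y/∂Z = -10Z^4 < 0 (assuming positive values)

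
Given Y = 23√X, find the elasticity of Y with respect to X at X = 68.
Elasticity = 1/2

Elasticity = (dY/dX) · (X/Y)

dY/dX = 23/(2·√X)
At X = 68: dY/dX = 23·√17/68, Y = 46·√17

Elasticity = (23·√17/68) · (68 / (46·√17)) = 1/2

Interpretation: for a small percentage change in X, the percentage change in Y is approximately 0.50 times as large.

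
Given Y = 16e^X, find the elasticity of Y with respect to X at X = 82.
Elasticity = 82

Elasticity = (dY/dX) · (X/Y)

dY/dX = 16·e^X
At X = 82: dY/dX = 16·e^82, Y = 16·e^82

Elasticity = (16·e^82) · (82 / (16·e^82)) = 82

Interpretation: for a small percentage change in X, the percentage change in Y is approximately 82.00 times as large.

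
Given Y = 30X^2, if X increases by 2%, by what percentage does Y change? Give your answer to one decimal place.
4.0%

For Y = 30X^2:
If X → X(1 + 0.02)
Then Y → Y · (1 + 0.02)^2
     = Y · 1.0404

Percentage change = ((1 + 0.02)^2 − 1) × 100% ≈ 4.0%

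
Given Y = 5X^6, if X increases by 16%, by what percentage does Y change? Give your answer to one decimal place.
143.6%

For Y = 5X^6:
If X → X(1 + 0.16)
Then Y → Y · (1 + 0.16)^6
     ≈ Y · 2.4364

Percentage change = ((1 + 0.16)^6 − 1) × 100% ≈ 143.6%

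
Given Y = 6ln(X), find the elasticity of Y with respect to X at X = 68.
Elasticity = 1/ln(68) ≈ 0.2370

Elasticity = (dY/dX) · (X/Y)

dY/dX = 6/X
At X = 68: dY/dX = 3/34, Y = 6·ln(68)

Elasticity = (3/34) · (68 / (6·ln(68))) = 1/ln(68) ≈ 0.2370

Interpretation: for a small percentage change in X, the percentage change in Y is approximately 0.24 times as large.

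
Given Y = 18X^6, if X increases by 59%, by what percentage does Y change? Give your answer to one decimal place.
1515.8%

For Y = 18X^6:
If X → X(1 + 0.59)
Then Y → Y · (1 + 0.59)^6
     ≈ Y · 16.1578

Percentage change = ((1 + 0.59)^6 − 1) × 100% ≈ 1515.8%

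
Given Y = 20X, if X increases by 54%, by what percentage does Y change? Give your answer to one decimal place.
54.0%

For Y = 20X:
If X → X(1 + 0.54)
Then Y → Y · (1 + 0.54)^1
     = Y · 1.5400

Percentage change = ((1 + 0.54)^1 − 1) × 100% = 54.0%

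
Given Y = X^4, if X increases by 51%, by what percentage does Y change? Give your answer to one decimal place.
419.9%

For Y = X^4:
If X → X(1 + 0.51)
Then Y → Y · (1 + 0.51)^4
     ≈ Y · 5.1989

Percentage change = ((1 + 0.51)^4 − 1) × 100% ≈ 419.9%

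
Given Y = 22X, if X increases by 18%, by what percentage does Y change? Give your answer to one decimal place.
18.0%

For Y = 22X:
If X → X(1 + 0.18)
Then Y → Y · (1 + 0.18)^1
     = Y · 1.1800

Percentage change = ((1 + 0.18)^1 − 1) × 100% = 18.0%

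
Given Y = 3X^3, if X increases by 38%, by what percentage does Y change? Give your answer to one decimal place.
162.8%

For Y = 3X^3:
If X → X(1 + 0.38)
Then Y → Y · (1 + 0.38)^3
     ≈ Y · 2.6281

Percentage change = ((1 + 0.38)^3 − 1) × 100% ≈ 162.8%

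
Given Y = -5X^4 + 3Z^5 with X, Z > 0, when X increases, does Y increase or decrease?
Y decreases

Taking the partial derivative:
∂Y/∂X = -20X^3

∂Y/∂X = -20X^3 < 0 (assuming positive values)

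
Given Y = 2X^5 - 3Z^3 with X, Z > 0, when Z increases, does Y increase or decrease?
Y decreases

Taking the partial derivative:
∂Y/∂Z = -9Z^2

∂Y/∂Z = -9Z^2 < 0 (assuming positive values)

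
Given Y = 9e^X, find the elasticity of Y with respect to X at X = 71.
Elasticity = 71

Elasticity = (dY/dX) · (X/Y)

dY/dX = 9·e^X
At X = 71: dY/dX = 9·e^71, Y = 9·e^71

Elasticity = (9·e^71) · (71 / (9·e^71)) = 71

Interpretation: for a small percentage change in X, the percentage change in Y is approximately 71.00 times as large.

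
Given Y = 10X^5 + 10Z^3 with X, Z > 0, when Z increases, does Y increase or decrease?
Y increases

Taking the partial derivative:
∂Y/∂Z = 30Z^2

∂Y/∂Z = 30Z^2 > 0 (assuming positive values)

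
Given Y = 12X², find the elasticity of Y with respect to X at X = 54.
Elasticity = 2

Elasticity = (dY/dX) · (X/Y)

dY/dX = 24·X
At X = 54: dY/dX = 1296, Y = 34992

Elasticity = 1296 · (54 / 34992) = 2

Interpretation: for a small percentage change in X, the percentage change in Y is approximately 2.00 times as large.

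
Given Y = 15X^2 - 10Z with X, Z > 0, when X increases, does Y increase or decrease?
Y increases

Taking the partial derivative:
∂Y/∂X = 30X

∂Y/∂X = 30X > 0 (assuming positive values)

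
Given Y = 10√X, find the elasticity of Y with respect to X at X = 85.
Elasticity = 1/2

Elasticity = (dY/dX) · (X/Y)

dY/dX = 5/√X
At X = 85: dY/dX = √85/17, Y = 10·√85

Elasticity = (√85/17) · (85 / (10·√85)) = 1/2

Interpretation: for a small percentage change in X, the percentage change in Y is approximately 0.50 times as large.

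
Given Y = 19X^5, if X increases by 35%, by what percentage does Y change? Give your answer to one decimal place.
348.4%

For Y = 19X^5:
If X → X(1 + 0.35)
Then Y → Y · (1 + 0.35)^5
     ≈ Y · 4.4840

Percentage change = ((1 + 0.35)^5 − 1) × 100% ≈ 348.4%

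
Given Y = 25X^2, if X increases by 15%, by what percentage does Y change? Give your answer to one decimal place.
32.3%

For Y = 25X^2:
If X → X(1 + 0.15)
Then Y → Y · (1 + 0.15)^2
     = Y · 1.3225

Percentage change = ((1 + 0.15)^2 − 1) × 100% ≈ 32.3%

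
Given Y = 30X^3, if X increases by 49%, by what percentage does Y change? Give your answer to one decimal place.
230.8%

For Y = 30X^3:
If X → X(1 + 0.49)
Then Y → Y · (1 + 0.49)^3
     ≈ Y · 3.3079

Percentage change = ((1 + 0.49)^3 − 1) × 100% ≈ 230.8%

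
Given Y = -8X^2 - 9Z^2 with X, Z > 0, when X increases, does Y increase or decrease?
Y decreases

Taking the partial derivative:
∂Y/∂X = -16X

∂Y/∂X = -16X < 0 (assuming positive values)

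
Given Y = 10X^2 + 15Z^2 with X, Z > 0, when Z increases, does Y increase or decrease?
Y increases

Taking the partial derivative:
∂Y/∂Z = 30Z

∂Y/∂Z = 30Z > 0 (assuming positive values)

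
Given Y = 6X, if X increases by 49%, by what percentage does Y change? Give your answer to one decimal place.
49.0%

For Y = 6X:
If X → X(1 + 0.49)
Then Y → Y · (1 + 0.49)^1
     = Y · 1.4900

Percentage change = ((1 + 0.49)^1 − 1) × 100% = 49.0%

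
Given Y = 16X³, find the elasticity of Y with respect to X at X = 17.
Elasticity = 3

Elasticity = (dY/dX) · (X/Y)

dY/dX = 48·X²
At X = 17: dY/dX = 13872, Y = 78608

Elasticity = 13872 · (17 / 78608) = 3

Interpretation: for a small percentage change in X, the percentage change in Y is approximately 3.00 times as large.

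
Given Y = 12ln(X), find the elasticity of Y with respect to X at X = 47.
Elasticity = 1/ln(47) ≈ 0.2597

Elasticity = (dY/dX) · (X/Y)

dY/dX = 12/X
At X = 47: dY/dX = 12/47, Y = 12·ln(47)

Elasticity = (12/47) · (47 / (12·ln(47))) = 1/ln(47) ≈ 0.2597

Interpretation: for a small percentage change in X, the percentage change in Y is approximately 0.26 times as large.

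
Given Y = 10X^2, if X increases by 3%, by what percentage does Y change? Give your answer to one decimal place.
6.1%

For Y = 10X^2:
If X → X(1 + 0.03)
Then Y → Y · (1 + 0.03)^2
     = Y · 1.0609

Percentage change = ((1 + 0.03)^2 − 1) × 100% ≈ 6.1%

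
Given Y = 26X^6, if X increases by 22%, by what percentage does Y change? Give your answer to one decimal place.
229.7%

For Y = 26X^6:
If X → X(1 + 0.22)
Then Y → Y · (1 + 0.22)^6
     ≈ Y · 3.2973

Percentage change = ((1 + 0.22)^6 − 1) × 100% ≈ 229.7%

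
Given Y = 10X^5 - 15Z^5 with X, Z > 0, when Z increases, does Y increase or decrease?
Y decreases

Taking the partial derivative:
∂Y/∂Z = -75Z^4

∂Y/∂Z = -75Z^4 < 0 (assuming positive values)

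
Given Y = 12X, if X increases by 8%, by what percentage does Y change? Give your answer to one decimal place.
8.0%

For Y = 12X:
If X → X(1 + 0.08)
Then Y → Y · (1 + 0.08)^1
     = Y · 1.0800

Percentage change = ((1 + 0.08)^1 − 1) × 100% = 8.0%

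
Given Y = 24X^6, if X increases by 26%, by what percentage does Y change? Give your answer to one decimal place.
300.2%

For Y = 24X^6:
If X → X(1 + 0.26)
Then Y → Y · (1 + 0.26)^6
     ≈ Y · 4.0015

Percentage change = ((1 + 0.26)^6 − 1) × 100% ≈ 300.2%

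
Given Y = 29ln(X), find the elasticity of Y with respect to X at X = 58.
Elasticity = 1/ln(58) ≈ 0.2463

Elasticity = (dY/dX) · (X/Y)

dY/dX = 29/X
At X = 58: dY/dX = 1/2, Y = 29·ln(58)

Elasticity = (1/2) · (58 / (29·ln(58))) = 1/ln(58) ≈ 0.2463

Interpretation: for a small percentage change in X, the percentage change in Y is approximately 0.25 times as large.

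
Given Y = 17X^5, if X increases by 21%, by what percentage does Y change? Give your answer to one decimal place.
159.4%

For Y = 17X^5:
If X → X(1 + 0.21)
Then Y → Y · (1 + 0.21)^5
     ≈ Y · 2.5937

Percentage change = ((1 + 0.21)^5 − 1) × 100% ≈ 159.4%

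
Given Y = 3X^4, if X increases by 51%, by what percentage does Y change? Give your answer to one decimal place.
419.9%

For Y = 3X^4:
If X → X(1 + 0.51)
Then Y → Y · (1 + 0.51)^4
     ≈ Y · 5.1989

Percentage change = ((1 + 0.51)^4 − 1) × 100% ≈ 419.9%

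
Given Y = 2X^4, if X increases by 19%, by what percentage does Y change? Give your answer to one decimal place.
100.5%

For Y = 2X^4:
If X → X(1 + 0.19)
Then Y → Y · (1 + 0.19)^4
     ≈ Y · 2.0053

Percentage change = ((1 + 0.19)^4 − 1) × 100% ≈ 100.5%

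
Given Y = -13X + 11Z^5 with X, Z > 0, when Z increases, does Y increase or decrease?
Y increases

Taking the partial derivative:
∂Y/∂Z = 55Z^4

∂Y/∂Z = 55Z^4 > 0 (assuming positive values)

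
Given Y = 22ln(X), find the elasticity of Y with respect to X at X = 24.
Elasticity = 1/ln(24) ≈ 0.3147

Elasticity = (dY/dX) · (X/Y)

dY/dX = 22/X
At X = 24: dY/dX = 11/12, Y = 22·ln(24)

Elasticity = (11/12) · (24 / (22·ln(24))) = 1/ln(24) ≈ 0.3147

Interpretation: for a small percentage change in X, the percentage change in Y is approximately 0.31 times as large.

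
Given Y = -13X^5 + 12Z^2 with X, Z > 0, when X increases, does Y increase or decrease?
Y decreases

Taking the partial derivative:
∂Y/∂X = -65X^4

∂Y/∂X = -65X^4 < 0 (assuming positive values)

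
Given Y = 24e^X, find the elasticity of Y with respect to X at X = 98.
Elasticity = 98

Elasticity = (dY/dX) · (X/Y)

dY/dX = 24·e^X
At X = 98: dY/dX = 24·e^98, Y = 24·e^98

Elasticity = (24·e^98) · (98 / (24·e^98)) = 98

Interpretation: for a small percentage change in X, the percentage change in Y is approximately 98.00 times as large.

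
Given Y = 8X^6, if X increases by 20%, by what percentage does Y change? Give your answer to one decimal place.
198.6%

For Y = 8X^6:
If X → X(1 + 0.2)
Then Y → Y · (1 + 0.2)^6
     ≈ Y · 2.9860

Percentage change = ((1 + 0.2)^6 − 1) × 100% ≈ 198.6%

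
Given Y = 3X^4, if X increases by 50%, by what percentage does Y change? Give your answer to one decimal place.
406.3%

For Y = 3X^4:
If X → X(1 + 0.5)
Then Y → Y · (1 + 0.5)^4
     = Y · 5.0625

Percentage change = ((1 + 0.5)^4 − 1) × 100% ≈ 406.3%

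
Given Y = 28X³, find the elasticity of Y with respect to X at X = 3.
Elasticity = 3

Elasticity = (dY/dX) · (X/Y)

dY/dX = 84·X²
At X = 3: dY/dX = 756, Y = 756

Elasticity = 756 · (3 / 756) = 3

Interpretation: for a small percentage change in X, the percentage change in Y is approximately 3.00 times as large.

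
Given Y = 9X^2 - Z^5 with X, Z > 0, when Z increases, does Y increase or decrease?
Y decreases

Taking the partial derivative:
∂Y/∂Z = -5Z^4

∂Y/∂Z = -5Z^4 < 0 (assuming positive values)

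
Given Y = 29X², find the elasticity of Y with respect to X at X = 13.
Elasticity = 2

Elasticity = (dY/dX) · (X/Y)

dY/dX = 58·X
At X = 13: dY/dX = 754, Y = 4901

Elasticity = 754 · (13 / 4901) = 2

Interpretation: for a small percentage change in X, the percentage change in Y is approximately 2.00 times as large.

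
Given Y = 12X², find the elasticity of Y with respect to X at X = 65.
Elasticity = 2

Elasticity = (dY/dX) · (X/Y)

dY/dX = 24·X
At X = 65: dY/dX = 1560, Y = 50700

Elasticity = 1560 · (65 / 50700) = 2

Interpretation: for a small percentage change in X, the percentage change in Y is approximately 2.00 times as large.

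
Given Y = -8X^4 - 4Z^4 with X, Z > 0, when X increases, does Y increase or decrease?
Y decreases

Taking the partial derivative:
∂Y/∂X = -32X^3

∂Y/∂X = -32X^3 < 0 (assuming positive values)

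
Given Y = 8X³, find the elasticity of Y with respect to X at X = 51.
Elasticity = 3

Elasticity = (dY/dX) · (X/Y)

dY/dX = 24·X²
At X = 51: dY/dX = 62424, Y = 1061208

Elasticity = 62424 · (51 / 1061208) = 3

Interpretation: for a small percentage change in X, the percentage change in Y is approximately 3.00 times as large.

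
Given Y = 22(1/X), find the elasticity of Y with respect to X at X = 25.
Elasticity = -1

Elasticity = (dY/dX) · (X/Y)

dY/dX = -22/X²
At X = 25: dY/dX = -22/625, Y = 22/25

Elasticity = (-22/625) · (25 / (22/25)) = -1

Interpretation: for a small percentage change in X, the percentage change in Y is approximately -1.00 times as large.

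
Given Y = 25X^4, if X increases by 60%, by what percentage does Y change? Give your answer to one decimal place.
555.4%

For Y = 25X^4:
If X → X(1 + 0.6)
Then Y → Y · (1 + 0.6)^4
     = Y · 6.5536

Percentage change = ((1 + 0.6)^4 − 1) × 100% ≈ 555.4%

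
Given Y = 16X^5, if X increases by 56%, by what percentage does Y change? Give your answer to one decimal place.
823.9%

For Y = 16X^5:
If X → X(1 + 0.56)
Then Y → Y · (1 + 0.56)^5
     ≈ Y · 9.2390

Percentage change = ((1 + 0.56)^5 − 1) × 100% ≈ 823.9%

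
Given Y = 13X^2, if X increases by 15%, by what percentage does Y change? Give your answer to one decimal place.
32.3%

For Y = 13X^2:
If X → X(1 + 0.15)
Then Y → Y · (1 + 0.15)^2
     = Y · 1.3225

Percentage change = ((1 + 0.15)^2 − 1) × 100% ≈ 32.3%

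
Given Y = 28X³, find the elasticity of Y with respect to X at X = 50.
Elasticity = 3

Elasticity = (dY/dX) · (X/Y)

dY/dX = 84·X²
At X = 50: dY/dX = 210000, Y = 3500000

Elasticity = 210000 · (50 / 3500000) = 3

Interpretation: for a small percentage change in X, the percentage change in Y is approximately 3.00 times as large.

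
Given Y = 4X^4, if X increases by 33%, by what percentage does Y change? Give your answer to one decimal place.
212.9%

For Y = 4X^4:
If X → X(1 + 0.33)
Then Y → Y · (1 + 0.33)^4
     ≈ Y · 3.1290

Percentage change = ((1 + 0.33)^4 − 1) × 100% ≈ 212.9%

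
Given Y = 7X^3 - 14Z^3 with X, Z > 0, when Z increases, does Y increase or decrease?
Y decreases

Taking the partial derivative:
∂Y/∂Z = -42Z^2

∂Y/∂Z = -42Z^2 < 0 (assuming positive values)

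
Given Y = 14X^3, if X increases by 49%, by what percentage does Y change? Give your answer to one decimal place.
230.8%

For Y = 14X^3:
If X → X(1 + 0.49)
Then Y → Y · (1 + 0.49)^3
     ≈ Y · 3.3079

Percentage change = ((1 + 0.49)^3 − 1) × 100% ≈ 230.8%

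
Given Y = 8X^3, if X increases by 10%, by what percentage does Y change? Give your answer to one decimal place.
33.1%

For Y = 8X^3:
If X → X(1 + 0.1)
Then Y → Y · (1 + 0.1)^3
     = Y · 1.3310

Percentage change = ((1 + 0.1)^3 − 1) × 100% = 33.1%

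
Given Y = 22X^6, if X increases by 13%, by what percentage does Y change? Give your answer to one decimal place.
108.2%

For Y = 22X^6:
If X → X(1 + 0.13)
Then Y → Y · (1 + 0.13)^6
     ≈ Y · 2.0820

Percentage change = ((1 + 0.13)^6 − 1) × 100% ≈ 108.2%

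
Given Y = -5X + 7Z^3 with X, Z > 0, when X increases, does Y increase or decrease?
Y decreases

Taking the partial derivative:
∂Y/∂X = -5

∂Y/∂X = -5 < 0 (assuming positive values)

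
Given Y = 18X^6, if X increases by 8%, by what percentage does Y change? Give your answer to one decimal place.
58.7%

For Y = 18X^6:
If X → X(1 + 0.08)
Then Y → Y · (1 + 0.08)^6
     ≈ Y · 1.5869

Percentage change = ((1 + 0.08)^6 − 1) × 100% ≈ 58.7%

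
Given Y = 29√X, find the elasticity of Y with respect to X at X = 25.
Elasticity = 1/2

Elasticity = (dY/dX) · (X/Y)

dY/dX = 29/(2·√X)
At X = 25: dY/dX = 29/10, Y = 145

Elasticity = (29/10) · (25 / 145) = 1/2

Interpretation: for a small percentage change in X, the percentage change in Y is approximately 0.50 times as large.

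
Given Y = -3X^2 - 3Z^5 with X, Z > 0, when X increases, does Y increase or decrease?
Y decreases

Taking the partial derivative:
∂Y/∂X = -6X

∂Y/∂X = -6X < 0 (assuming positive values)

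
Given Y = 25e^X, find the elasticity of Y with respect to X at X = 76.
Elasticity = 76

Elasticity = (dY/dX) · (X/Y)

dY/dX = 25·e^X
At X = 76: dY/dX = 25·e^76, Y = 25·e^76

Elasticity = (25·e^76) · (76 / (25·e^76)) = 76

Interpretation: for a small percentage change in X, the percentage change in Y is approximately 76.00 times as large.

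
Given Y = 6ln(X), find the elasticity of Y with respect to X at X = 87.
Elasticity = 1/ln(87) ≈ 0.2239

Elasticity = (dY/dX) · (X/Y)

dY/dX = 6/X
At X = 87: dY/dX = 2/29, Y = 6·ln(87)

Elasticity = (2/29) · (87 / (6·ln(87))) = 1/ln(87) ≈ 0.2239

Interpretation: for a small percentage change in X, the percentage change in Y is approximately 0.22 times as large.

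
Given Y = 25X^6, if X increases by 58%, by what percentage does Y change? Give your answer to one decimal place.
1455.8%

For Y = 25X^6:
If X → X(1 + 0.58)
Then Y → Y · (1 + 0.58)^6
     ≈ Y · 15.5576

Percentage change = ((1 + 0.58)^6 − 1) × 100% ≈ 1455.8%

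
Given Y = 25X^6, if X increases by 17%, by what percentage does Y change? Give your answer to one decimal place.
156.5%

For Y = 25X^6:
If X → X(1 + 0.17)
Then Y → Y · (1 + 0.17)^6
     ≈ Y · 2.5652

Percentage change = ((1 + 0.17)^6 − 1) × 100% ≈ 156.5%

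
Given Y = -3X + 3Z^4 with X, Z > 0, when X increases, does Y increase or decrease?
Y decreases

Taking the partial derivative:
∂Y/∂X = -3

∂Y/∂X = -3 < 0 (assuming positive values)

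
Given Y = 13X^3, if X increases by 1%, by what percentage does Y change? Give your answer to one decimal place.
3.0%

For Y = 13X^3:
If X → X(1 + 0.01)
Then Y → Y · (1 + 0.01)^3
     ≈ Y · 1.0303

Percentage change = ((1 + 0.01)^3 − 1) × 100% ≈ 3.0%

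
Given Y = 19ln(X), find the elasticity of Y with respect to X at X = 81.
Elasticity = 1/ln(81) ≈ 0.2276

Elasticity = (dY/dX) · (X/Y)

dY/dX = 19/X
At X = 81: dY/dX = 19/81, Y = 19·ln(81)

Elasticity = (19/81) · (81 / (19·ln(81))) = 1/ln(81) ≈ 0.2276

Interpretation: for a small percentage change in X, the percentage change in Y is approximately 0.23 times as large.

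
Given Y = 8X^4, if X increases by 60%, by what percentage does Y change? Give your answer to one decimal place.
555.4%

For Y = 8X^4:
If X → X(1 + 0.6)
Then Y → Y · (1 + 0.6)^4
     = Y · 6.5536

Percentage change = ((1 + 0.6)^4 − 1) × 100% ≈ 555.4%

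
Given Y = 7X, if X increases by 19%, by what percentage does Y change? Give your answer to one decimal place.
19.0%

For Y = 7X:
If X → X(1 + 0.19)
Then Y → Y · (1 + 0.19)^1
     = Y · 1.1900

Percentage change = ((1 + 0.19)^1 − 1) × 100% = 19.0%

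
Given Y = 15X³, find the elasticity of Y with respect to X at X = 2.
Elasticity = 3

Elasticity = (dY/dX) · (X/Y)

dY/dX = 45·X²
At X = 2: dY/dX = 180, Y = 120

Elasticity = 180 · (2 / 120) = 3

Interpretation: for a small percentage change in X, the percentage change in Y is approximately 3.00 times as large.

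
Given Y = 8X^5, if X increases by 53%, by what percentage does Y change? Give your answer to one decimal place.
738.4%

For Y = 8X^5:
If X → X(1 + 0.53)
Then Y → Y · (1 + 0.53)^5
     ≈ Y · 8.3841

Percentage change = ((1 + 0.53)^5 − 1) × 100% ≈ 738.4%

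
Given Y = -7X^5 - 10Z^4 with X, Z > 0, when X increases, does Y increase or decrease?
Y decreases

Taking the partial derivative:
∂Y/∂X = -35X^4

∂Y/∂X = -35X^4 < 0 (assuming positive values)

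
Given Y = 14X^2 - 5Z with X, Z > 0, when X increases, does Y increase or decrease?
Y increases

Taking the partial derivative:
∂Y/∂X = 28X

∂Y/∂X = 28X > 0 (assuming positive values)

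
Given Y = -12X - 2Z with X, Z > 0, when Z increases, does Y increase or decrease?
Y decreases

Taking the partial derivative:
∂Y/∂Z = -2

∂Y/∂Z = -2 < 0 (assuming positive values)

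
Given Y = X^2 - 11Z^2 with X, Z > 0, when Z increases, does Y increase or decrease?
Y decreases

Taking the partial derivative:
∂Y/∂Z = -22Z

∂Y/∂Z = -22Z < 0 (assuming positive values)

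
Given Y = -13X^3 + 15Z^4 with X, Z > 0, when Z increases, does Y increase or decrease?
Y increases

Taking the partial derivative:
∂Y/∂Z = 60Z^3

∂Y/∂Z = 60Z^3 > 0 (assuming positive values)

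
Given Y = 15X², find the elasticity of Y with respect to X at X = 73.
Elasticity = 2

Elasticity = (dY/dX) · (X/Y)

dY/dX = 30·X
At X = 73: dY/dX = 2190, Y = 79935

Elasticity = 2190 · (73 / 79935) = 2

Interpretation: for a small percentage change in X, the percentage change in Y is approximately 2.00 times as large.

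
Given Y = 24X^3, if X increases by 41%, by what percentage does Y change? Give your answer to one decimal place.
180.3%

For Y = 24X^3:
If X → X(1 + 0.41)
Then Y → Y · (1 + 0.41)^3
     ≈ Y · 2.8032

Percentage change = ((1 + 0.41)^3 − 1) × 100% ≈ 180.3%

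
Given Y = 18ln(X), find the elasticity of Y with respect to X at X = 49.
Elasticity = 1/ln(49) ≈ 0.2569

Elasticity = (dY/dX) · (X/Y)

dY/dX = 18/X
At X = 49: dY/dX = 18/49, Y = 18·ln(49)

Elasticity = (18/49) · (49 / (18·ln(49))) = 1/ln(49) ≈ 0.2569

Interpretation: for a small percentage change in X, the percentage change in Y is approximately 0.26 times as large.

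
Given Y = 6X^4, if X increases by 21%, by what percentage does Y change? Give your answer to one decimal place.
114.4%

For Y = 6X^4:
If X → X(1 + 0.21)
Then Y → Y · (1 + 0.21)^4
     ≈ Y · 2.1436

Percentage change = ((1 + 0.21)^4 − 1) × 100% ≈ 114.4%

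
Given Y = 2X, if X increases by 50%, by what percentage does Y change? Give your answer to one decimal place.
50.0%

For Y = 2X:
If X → X(1 + 0.5)
Then Y → Y · (1 + 0.5)^1
     = Y · 1.5000

Percentage change = ((1 + 0.5)^1 − 1) × 100% = 50.0%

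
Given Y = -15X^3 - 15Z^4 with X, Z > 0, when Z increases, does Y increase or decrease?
Y decreases

Taking the partial derivative:
∂Y/∂Z = -60Z^3

∂Y/∂Z = -60Z^3 < 0 (assuming positive values)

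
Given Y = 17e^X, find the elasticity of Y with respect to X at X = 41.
Elasticity = 41

Elasticity = (dY/dX) · (X/Y)

dY/dX = 17·e^X
At X = 41: dY/dX = 17·e^41, Y = 17·e^41

Elasticity = (17·e^41) · (41 / (17·e^41)) = 41

Interpretation: for a small percentage change in X, the percentage change in Y is approximately 41.00 times as large.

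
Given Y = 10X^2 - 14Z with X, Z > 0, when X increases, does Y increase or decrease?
Y increases

Taking the partial derivative:
∂Y/∂X = 20X

∂Y/∂X = 20X > 0 (assuming positive values)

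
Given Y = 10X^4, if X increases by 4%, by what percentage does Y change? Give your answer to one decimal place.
17.0%

For Y = 10X^4:
If X → X(1 + 0.04)
Then Y → Y · (1 + 0.04)^4
     ≈ Y · 1.1699

Percentage change = ((1 + 0.04)^4 − 1) × 100% ≈ 17.0%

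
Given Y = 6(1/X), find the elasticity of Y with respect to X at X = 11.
Elasticity = -1

Elasticity = (dY/dX) · (X/Y)

dY/dX = -6/X²
At X = 11: dY/dX = -6/121, Y = 6/11

Elasticity = (-6/121) · (11 / (6/11)) = -1

Interpretation: for a small percentage change in X, the percentage change in Y is approximately -1.00 times as large.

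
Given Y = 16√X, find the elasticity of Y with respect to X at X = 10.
Elasticity = 1/2

Elasticity = (dY/dX) · (X/Y)

dY/dX = 8/√X
At X = 10: dY/dX = 4·√10/5, Y = 16·√10

Elasticity = (4·√10/5) · (10 / (16·√10)) = 1/2

Interpretation: for a small percentage change in X, the percentage change in Y is approximately 0.50 times as large.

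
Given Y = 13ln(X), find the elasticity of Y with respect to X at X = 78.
Elasticity = 1/ln(78) ≈ 0.2295

Elasticity = (dY/dX) · (X/Y)

dY/dX = 13/X
At X = 78: dY/dX = 1/6, Y = 13·ln(78)

Elasticity = (1/6) · (78 / (13·ln(78))) = 1/ln(78) ≈ 0.2295

Interpretation: for a small percentage change in X, the percentage change in Y is approximately 0.23 times as large.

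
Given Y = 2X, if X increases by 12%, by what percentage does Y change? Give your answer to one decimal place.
12.0%

For Y = 2X:
If X → X(1 + 0.12)
Then Y → Y · (1 + 0.12)^1
     = Y · 1.1200

Percentage change = ((1 + 0.12)^1 − 1) × 100% = 12.0%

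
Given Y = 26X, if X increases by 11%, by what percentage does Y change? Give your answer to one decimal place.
11.0%

For Y = 26X:
If X → X(1 + 0.11)
Then Y → Y · (1 + 0.11)^1
     = Y · 1.1100

Percentage change = ((1 + 0.11)^1 − 1) × 100% = 11.0%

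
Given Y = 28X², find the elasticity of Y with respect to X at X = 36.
Elasticity = 2

Elasticity = (dY/dX) · (X/Y)

dY/dX = 56·X
At X = 36: dY/dX = 2016, Y = 36288

Elasticity = 2016 · (36 / 36288) = 2

Interpretation: for a small percentage change in X, the percentage change in Y is approximately 2.00 times as large.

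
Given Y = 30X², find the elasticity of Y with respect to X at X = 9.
Elasticity = 2

Elasticity = (dY/dX) · (X/Y)

dY/dX = 60·X
At X = 9: dY/dX = 540, Y = 2430

Elasticity = 540 · (9 / 2430) = 2

Interpretation: for a small percentage change in X, the percentage change in Y is approximately 2.00 times as large.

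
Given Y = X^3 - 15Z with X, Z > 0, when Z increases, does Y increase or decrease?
Y decreases

Taking the partial derivative:
∂Y/∂Z = -15

∂Y/∂Z = -15 < 0 (assuming positive values)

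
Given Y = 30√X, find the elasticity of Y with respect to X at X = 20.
Elasticity = 1/2

Elasticity = (dY/dX) · (X/Y)

dY/dX = 15/√X
At X = 20: dY/dX = 3·√5/2, Y = 60·√5

Elasticity = (3·√5/2) · (20 / (60·√5)) = 1/2

Interpretation: for a small percentage change in X, the percentage change in Y is approximately 0.50 times as large.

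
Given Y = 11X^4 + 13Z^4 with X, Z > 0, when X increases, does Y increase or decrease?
Y increases

Taking the partial derivative:
∂Y/∂X = 44X^3

∂Y/∂X = 44X^3 > 0 (assuming positive values)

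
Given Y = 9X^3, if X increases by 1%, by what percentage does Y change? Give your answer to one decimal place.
3.0%

For Y = 9X^3:
If X → X(1 + 0.01)
Then Y → Y · (1 + 0.01)^3
     ≈ Y · 1.0303

Percentage change = ((1 + 0.01)^3 − 1) × 100% ≈ 3.0%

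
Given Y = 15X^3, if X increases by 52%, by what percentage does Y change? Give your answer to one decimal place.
251.2%

For Y = 15X^3:
If X → X(1 + 0.52)
Then Y → Y · (1 + 0.52)^3
     ≈ Y · 3.5118

Percentage change = ((1 + 0.52)^3 − 1) × 100% ≈ 251.2%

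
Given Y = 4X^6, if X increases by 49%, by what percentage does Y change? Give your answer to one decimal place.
994.3%

For Y = 4X^6:
If X → X(1 + 0.49)
Then Y → Y · (1 + 0.49)^6
     ≈ Y · 10.9425

Percentage change = ((1 + 0.49)^6 − 1) × 100% ≈ 994.3%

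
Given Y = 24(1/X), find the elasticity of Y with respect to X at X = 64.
Elasticity = -1

Elasticity = (dY/dX) · (X/Y)

dY/dX = -24/X²
At X = 64: dY/dX = -3/512, Y = 3/8

Elasticity = (-3/512) · (64 / (3/8)) = -1

Interpretation: for a small percentage change in X, the percentage change in Y is approximately -1.00 times as large.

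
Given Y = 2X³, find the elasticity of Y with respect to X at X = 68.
Elasticity = 3

Elasticity = (dY/dX) · (X/Y)

dY/dX = 6·X²
At X = 68: dY/dX = 27744, Y = 628864

Elasticity = 27744 · (68 / 628864) = 3

Interpretation: for a small percentage change in X, the percentage change in Y is approximately 3.00 times as large.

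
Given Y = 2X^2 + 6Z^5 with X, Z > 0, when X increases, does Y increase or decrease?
Y increases

Taking the partial derivative:
∂Y/∂X = 4X

∂Y/∂X = 4X > 0 (assuming positive values)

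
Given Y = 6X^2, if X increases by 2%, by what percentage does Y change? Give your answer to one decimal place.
4.0%

For Y = 6X^2:
If X → X(1 + 0.02)
Then Y → Y · (1 + 0.02)^2
     = Y · 1.0404

Percentage change = ((1 + 0.02)^2 − 1) × 100% ≈ 4.0%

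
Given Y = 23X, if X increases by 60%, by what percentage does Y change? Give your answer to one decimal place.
60.0%

For Y = 23X:
If X → X(1 + 0.6)
Then Y → Y · (1 + 0.6)^1
     = Y · 1.6000

Percentage change = ((1 + 0.6)^1 − 1) × 100% = 60.0%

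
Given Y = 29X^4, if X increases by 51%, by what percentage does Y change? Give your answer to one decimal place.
419.9%

For Y = 29X^4:
If X → X(1 + 0.51)
Then Y → Y · (1 + 0.51)^4
     ≈ Y · 5.1989

Percentage change = ((1 + 0.51)^4 − 1) × 100% ≈ 419.9%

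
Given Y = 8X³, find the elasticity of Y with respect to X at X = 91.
Elasticity = 3

Elasticity = (dY/dX) · (X/Y)

dY/dX = 24·X²
At X = 91: dY/dX = 198744, Y = 6028568

Elasticity = 198744 · (91 / 6028568) = 3

Interpretation: for a small percentage change in X, the percentage change in Y is approximately 3.00 times as large.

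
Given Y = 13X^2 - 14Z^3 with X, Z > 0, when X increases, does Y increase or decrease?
Y increases

Taking the partial derivative:
∂Y/∂X = 26X

∂Y/∂X = 26X > 0 (assuming positive values)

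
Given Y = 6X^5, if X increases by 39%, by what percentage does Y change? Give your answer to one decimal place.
418.9%

For Y = 6X^5:
If X → X(1 + 0.39)
Then Y → Y · (1 + 0.39)^5
     ≈ Y · 5.1889

Percentage change = ((1 + 0.39)^5 − 1) × 100% ≈ 418.9%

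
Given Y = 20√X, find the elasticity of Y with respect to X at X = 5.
Elasticity = 1/2

Elasticity = (dY/dX) · (X/Y)

dY/dX = 10/√X
At X = 5: dY/dX = 2·√5, Y = 20·√5

Elasticity = (2·√5) · (5 / (20·√5)) = 1/2

Interpretation: for a small percentage change in X, the percentage change in Y is approximately 0.50 times as large.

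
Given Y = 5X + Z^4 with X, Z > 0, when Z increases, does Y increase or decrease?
Y increases

Taking the partial derivative:
∂Y/∂Z = 4Z^3

∂Y/∂Z = 4Z^3 > 0 (assuming positive values)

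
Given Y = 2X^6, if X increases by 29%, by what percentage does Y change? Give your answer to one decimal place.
360.8%

For Y = 2X^6:
If X → X(1 + 0.29)
Then Y → Y · (1 + 0.29)^6
     ≈ Y · 4.6083

Percentage change = ((1 + 0.29)^6 − 1) × 100% ≈ 360.8%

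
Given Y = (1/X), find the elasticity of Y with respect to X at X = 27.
Elasticity = -1

Elasticity = (dY/dX) · (X/Y)

dY/dX = -1/X²
At X = 27: dY/dX = -1/729, Y = 1/27

Elasticity = (-1/729) · (27 / (1/27)) = -1

Interpretation: for a small percentage change in X, the percentage change in Y is approximately -1.00 times as large.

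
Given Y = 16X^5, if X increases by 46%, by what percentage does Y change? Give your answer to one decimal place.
563.4%

For Y = 16X^5:
If X → X(1 + 0.46)
Then Y → Y · (1 + 0.46)^5
     ≈ Y · 6.6338

Percentage change = ((1 + 0.46)^5 − 1) × 100% ≈ 563.4%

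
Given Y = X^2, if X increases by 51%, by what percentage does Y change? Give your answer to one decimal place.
128.0%

For Y = X^2:
If X → X(1 + 0.51)
Then Y → Y · (1 + 0.51)^2
     = Y · 2.2801

Percentage change = ((1 + 0.51)^2 − 1) × 100% ≈ 128.0%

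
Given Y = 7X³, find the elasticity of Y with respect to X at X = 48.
Elasticity = 3

Elasticity = (dY/dX) · (X/Y)

dY/dX = 21·X²
At X = 48: dY/dX = 48384, Y = 774144

Elasticity = 48384 · (48 / 774144) = 3

Interpretation: for a small percentage change in X, the percentage change in Y is approximately 3.00 times as large.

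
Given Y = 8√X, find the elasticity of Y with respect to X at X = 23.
Elasticity = 1/2

Elasticity = (dY/dX) · (X/Y)

dY/dX = 4/√X
At X = 23: dY/dX = 4·√23/23, Y = 8·√23

Elasticity = (4·√23/23) · (23 / (8·√23)) = 1/2

Interpretation: for a small percentage change in X, the percentage change in Y is approximately 0.50 times as large.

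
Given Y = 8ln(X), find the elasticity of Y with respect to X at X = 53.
Elasticity = 1/ln(53) ≈ 0.2519

Elasticity = (dY/dX) · (X/Y)

dY/dX = 8/X
At X = 53: dY/dX = 8/53, Y = 8·ln(53)

Elasticity = (8/53) · (53 / (8·ln(53))) = 1/ln(53) ≈ 0.2519

Interpretation: for a small percentage change in X, the percentage change in Y is approximately 0.25 times as large.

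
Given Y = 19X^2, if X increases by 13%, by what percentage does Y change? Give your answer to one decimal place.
27.7%

For Y = 19X^2:
If X → X(1 + 0.13)
Then Y → Y · (1 + 0.13)^2
     = Y · 1.2769

Percentage change = ((1 + 0.13)^2 − 1) × 100% ≈ 27.7%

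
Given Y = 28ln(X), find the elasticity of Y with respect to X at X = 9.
Elasticity = 1/ln(9) ≈ 0.4551

Elasticity = (dY/dX) · (X/Y)

dY/dX = 28/X
At X = 9: dY/dX = 28/9, Y = 28·ln(9)

Elasticity = (28/9) · (9 / (28·ln(9))) = 1/ln(9) ≈ 0.4551

Interpretation: for a small percentage change in X, the percentage change in Y is approximately 0.46 times as large.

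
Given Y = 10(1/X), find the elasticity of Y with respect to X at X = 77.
Elasticity = -1

Elasticity = (dY/dX) · (X/Y)

dY/dX = -10/X²
At X = 77: dY/dX = -10/5929, Y = 10/77

Elasticity = (-10/5929) · (77 / (10/77)) = -1

Interpretation: for a small percentage change in X, the percentage change in Y is approximately -1.00 times as large.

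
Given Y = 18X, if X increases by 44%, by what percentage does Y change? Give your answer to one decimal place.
44.0%

For Y = 18X:
If X → X(1 + 0.44)
Then Y → Y · (1 + 0.44)^1
     = Y · 1.4400

Percentage change = ((1 + 0.44)^1 − 1) × 100% = 44.0%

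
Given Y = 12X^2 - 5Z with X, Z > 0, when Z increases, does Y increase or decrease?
Y decreases

Taking the partial derivative:
∂Y/∂Z = -5

∂Y/∂Z = -5 < 0 (assuming positive values)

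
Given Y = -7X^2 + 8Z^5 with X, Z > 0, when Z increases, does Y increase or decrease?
Y increases

Taking the partial derivative:
∂Y/∂Z = 40Z^4

∂Y/∂Z = 40Z^4 > 0 (assuming positive values)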